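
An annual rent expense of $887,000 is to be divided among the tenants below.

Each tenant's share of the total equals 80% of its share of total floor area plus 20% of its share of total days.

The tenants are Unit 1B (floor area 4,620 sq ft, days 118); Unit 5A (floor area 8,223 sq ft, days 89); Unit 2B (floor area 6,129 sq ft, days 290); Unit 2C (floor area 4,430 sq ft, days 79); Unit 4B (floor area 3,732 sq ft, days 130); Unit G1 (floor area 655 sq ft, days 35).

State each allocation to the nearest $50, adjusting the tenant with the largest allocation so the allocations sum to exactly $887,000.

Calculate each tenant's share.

Totals — floor area 27,789, days 741.
Combined weights (80% floor area + 20% days): Unit 1B 0.1649; Unit 5A 0.2607; Unit 2B 0.2547; Unit 2C 0.1489; Unit 4B 0.1425; Unit G1 0.0283.
Raw shares: Unit 1B 146,222.94; Unit 5A 231,283.79; Unit 2B 225,933.55; Unit 2C 132,034.40; Unit 4B 126,420.49; Unit G1 25,104.83.
After rounding ($50): Unit 1B $146,200; Unit 5A $231,300; Unit 2B $225,950; Unit 2C $132,050; Unit 4B $126,400; Unit G1 $25,100. Sum = $887,000.
Rounded total matches; no reconciliation needed.

Unit 1B: $146,200 · Unit 5A: $231,300 · Unit 2B: $225,950 · Unit 2C: $132,050 · Unit 4B: $126,400 · Unit G1: $25,100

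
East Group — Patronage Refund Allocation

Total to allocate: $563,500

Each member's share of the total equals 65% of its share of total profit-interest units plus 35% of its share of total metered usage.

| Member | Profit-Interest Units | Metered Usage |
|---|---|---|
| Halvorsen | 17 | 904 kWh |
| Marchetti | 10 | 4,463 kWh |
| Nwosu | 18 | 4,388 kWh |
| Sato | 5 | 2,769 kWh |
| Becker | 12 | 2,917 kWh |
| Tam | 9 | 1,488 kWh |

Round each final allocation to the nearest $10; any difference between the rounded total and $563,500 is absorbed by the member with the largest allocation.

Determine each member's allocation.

Totals — profit-interest units 71, metered usage 16,929.
Composite weights (65% profit-interest units + 35% metered usage): Halvorsen 0.1743; Marchetti 0.1838; Nwosu 0.2555; Sato 0.1030; Becker 0.1702; Tam 0.1132.
Unrounded shares: Halvorsen 98,231.36; Marchetti 103,582.54; Nwosu 143,979.21; Sato 58,053.22; Becker 95,889.05; Tam 63,764.61.
Rounded to nearest $10: Halvorsen $98,230; Marchetti $103,580; Nwosu $143,980; Sato $58,050; Becker $95,890; Tam $63,760. Sum = $563,490.
Difference $563,500 − $563,490 = +$10 applied to largest allocation (Nwosu): Nwosu becomes $143,990.

Halvorsen: $98,230 | Marchetti: $103,580 | Nwosu: $143,990 | Sato: $58,050 | Becker: $95,890 | Tam: $63,760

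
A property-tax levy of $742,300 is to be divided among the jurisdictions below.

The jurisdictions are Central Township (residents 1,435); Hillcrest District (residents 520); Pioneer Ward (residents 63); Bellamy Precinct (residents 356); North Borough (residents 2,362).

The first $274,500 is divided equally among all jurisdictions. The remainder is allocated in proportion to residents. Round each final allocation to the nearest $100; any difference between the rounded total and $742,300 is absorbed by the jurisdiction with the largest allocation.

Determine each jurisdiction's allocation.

Central Township: $196,600 | Hillcrest District: $106,300 | Pioneer Ward: $61,100 | Bellamy Precinct: $90,100 | North Borough: $288,200

First tranche $274,500 split equally: $54,900 each.
Remainder $467,800 by residents (total 4,736): Central Township 141,742.61 → $141,700; Hillcrest District 51,363.18 → $51,400; Pioneer Ward 6,222.85 → $6,200; Bellamy Precinct 35,164.02 → $35,200; North Borough 233,307.35 → $233,300.
Totals: Central Township $54,900 + $141,700 = $196,600; Hillcrest District $54,900 + $51,400 = $106,300; Pioneer Ward $54,900 + $6,200 = $61,100; Bellamy Precinct $54,900 + $35,200 = $90,100; North Borough $54,900 + $233,300 = $288,200.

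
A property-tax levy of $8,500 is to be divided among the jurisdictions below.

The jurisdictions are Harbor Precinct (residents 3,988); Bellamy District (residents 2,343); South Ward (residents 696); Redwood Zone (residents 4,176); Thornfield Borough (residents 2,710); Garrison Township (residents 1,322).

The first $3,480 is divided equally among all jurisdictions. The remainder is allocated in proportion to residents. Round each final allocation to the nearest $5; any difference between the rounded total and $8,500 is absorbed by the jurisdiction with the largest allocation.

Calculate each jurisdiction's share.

Equal tier: $3,480 ÷ 6 = $580 apiece.
Remainder $5,020 by residents (total 15,235): Harbor Precinct 1,314.06 → $1,315; Bellamy District 772.03 → $770; South Ward 229.34 → $230; Redwood Zone 1,376.01 → $1,375; Thornfield Borough 892.96 → $895; Garrison Township 435.60 → $435.
Totals: Harbor Precinct $580 + $1,315 = $1,895; Bellamy District $580 + $770 = $1,350; South Ward $580 + $230 = $810; Redwood Zone $580 + $1,375 = $1,955; Thornfield Borough $580 + $895 = $1,475; Garrison Township $580 + $435 = $1,015.

Harbor Precinct: $1,895; Bellamy District: $1,350; South Ward: $810; Redwood Zone: $1,955; Thornfield Borough: $1,475; Garrison Township: $1,015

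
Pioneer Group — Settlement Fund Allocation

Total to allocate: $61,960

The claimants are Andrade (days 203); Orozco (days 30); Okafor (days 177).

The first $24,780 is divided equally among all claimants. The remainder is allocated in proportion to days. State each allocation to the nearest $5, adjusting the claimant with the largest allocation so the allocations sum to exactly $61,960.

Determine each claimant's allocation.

First tranche $24,780 split equally: $8,260 each.
Remainder $37,180 by days (total 410): Andrade 18,408.63 → $18,410; Orozco 2,720.49 → $2,720; Okafor 16,050.88 → $16,050.
Totals: Andrade $8,260 + $18,410 = $26,670; Orozco $8,260 + $2,720 = $10,980; Okafor $8,260 + $16,050 = $24,310.

Andrade: $26,670 | Orozco: $10,980 | Okafor: $24,310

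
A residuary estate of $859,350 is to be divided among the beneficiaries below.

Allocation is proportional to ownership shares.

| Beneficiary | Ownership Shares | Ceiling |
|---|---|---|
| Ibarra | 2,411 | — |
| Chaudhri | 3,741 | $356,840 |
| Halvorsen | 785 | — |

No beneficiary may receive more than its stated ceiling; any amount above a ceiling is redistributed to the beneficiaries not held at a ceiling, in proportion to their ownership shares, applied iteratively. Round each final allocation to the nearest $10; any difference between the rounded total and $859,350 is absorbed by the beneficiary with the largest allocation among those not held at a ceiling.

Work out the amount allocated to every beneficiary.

Combined ownership shares = 6,937.
Pro-rata shares before constraints: Ibarra 298,672.75; Chaudhri 463,432.08; Halvorsen 97,245.17.
Cap binds for Chaudhri ($356,840); remaining pool $502,510 reallocated over remaining ownership shares 3,196.
Shares after redistribution: Ibarra 379,083.73 → $379,080; Halvorsen 123,426.27 → $123,430.

Ibarra: $379,080; Chaudhri: $356,840; Halvorsen: $123,430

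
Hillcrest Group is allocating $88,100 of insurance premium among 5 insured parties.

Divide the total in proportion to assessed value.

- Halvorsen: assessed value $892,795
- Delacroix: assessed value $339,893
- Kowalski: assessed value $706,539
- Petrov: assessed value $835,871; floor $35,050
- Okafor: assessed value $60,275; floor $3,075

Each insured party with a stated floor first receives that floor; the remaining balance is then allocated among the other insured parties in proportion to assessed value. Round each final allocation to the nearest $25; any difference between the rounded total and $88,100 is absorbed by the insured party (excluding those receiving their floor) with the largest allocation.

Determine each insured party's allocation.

Fund the minimums — Petrov $35,050; Okafor $3,075. Residual $49,975.
Residual split over remaining assessed value 1,939,227: Halvorsen 23,007.84 → $23,000; Delacroix 8,759.24 → $8,750; Kowalski 18,207.92 → $18,200.
Rounding difference +$25 applied to Halvorsen → $23,025.

Halvorsen: $23,025; Delacroix: $8,750; Kowalski: $18,200; Petrov: $35,050; Okafor: $3,075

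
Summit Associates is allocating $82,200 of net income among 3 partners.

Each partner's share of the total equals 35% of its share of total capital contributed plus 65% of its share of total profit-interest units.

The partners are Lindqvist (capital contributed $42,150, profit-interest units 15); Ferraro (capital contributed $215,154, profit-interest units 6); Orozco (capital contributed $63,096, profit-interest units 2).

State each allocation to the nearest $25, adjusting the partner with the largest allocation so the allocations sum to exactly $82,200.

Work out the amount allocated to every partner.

Lindqvist: $38,650 | Ferraro: $33,250 | Orozco: $10,300

Totals — capital contributed 320,400, profit-interest units 23.
Blended shares (35% capital contributed + 65% profit-interest units): Lindqvist 0.4700; Ferraro 0.4046; Orozco 0.1254.
Unrounded shares: Lindqvist 38,630.47; Ferraro 33,257.80; Orozco 10,311.73.
At nearest $25: Lindqvist $38,625; Ferraro $33,250; Orozco $10,300. Sum = $82,175.
Difference $82,200 − $82,175 = +$25 applied to largest allocation (Lindqvist): Lindqvist becomes $38,650.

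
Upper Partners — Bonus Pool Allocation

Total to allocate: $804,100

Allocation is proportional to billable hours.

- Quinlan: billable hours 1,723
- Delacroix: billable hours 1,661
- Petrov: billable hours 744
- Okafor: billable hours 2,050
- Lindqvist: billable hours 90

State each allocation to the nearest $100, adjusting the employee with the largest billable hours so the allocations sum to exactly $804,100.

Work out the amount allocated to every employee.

Quinlan: $221,000; Delacroix: $213,100; Petrov: $95,400; Okafor: $263,100; Lindqvist: $11,500

Sum of billable hours: 6,268.
Pro-rata amounts: Quinlan 1,723/6,268 × $804,100 = 221,037.70; Delacroix 1,661/6,268 × $804,100 = 213,083.93; Petrov 744/6,268 × $804,100 = 95,445.18; Okafor 2,050/6,268 × $804,100 = 262,987.40; Lindqvist 90/6,268 × $804,100 = 11,545.79.
After rounding ($100): Quinlan $221,000; Delacroix $213,100; Petrov $95,400; Okafor $263,000; Lindqvist $11,500. Sum = $804,000.
Difference $804,100 − $804,000 = +$100 applied to largest billable hours (Okafor): Okafor becomes $263,100.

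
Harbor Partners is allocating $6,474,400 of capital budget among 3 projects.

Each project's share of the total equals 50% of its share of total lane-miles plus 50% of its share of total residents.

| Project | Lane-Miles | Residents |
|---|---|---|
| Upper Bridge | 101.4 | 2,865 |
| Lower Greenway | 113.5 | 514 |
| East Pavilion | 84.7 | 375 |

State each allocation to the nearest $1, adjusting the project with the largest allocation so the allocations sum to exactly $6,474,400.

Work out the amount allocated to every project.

Lane-miles total 299.6; residents total 3,754.
Composite weights (50% lane-miles + 50% residents): Upper Bridge 0.5508; Lower Greenway 0.2579; East Pavilion 0.1913.
Raw shares: Upper Bridge 3,566,219.95; Lower Greenway 1,669,615.26; East Pavilion 1,238,564.79.
Rounded to nearest $1: Upper Bridge $3,566,220; Lower Greenway $1,669,615; East Pavilion $1,238,565. Sum = $6,474,400.
Rounded total matches; no reconciliation needed.

Upper Bridge: $3,566,220 | Lower Greenway: $1,669,615 | East Pavilion: $1,238,565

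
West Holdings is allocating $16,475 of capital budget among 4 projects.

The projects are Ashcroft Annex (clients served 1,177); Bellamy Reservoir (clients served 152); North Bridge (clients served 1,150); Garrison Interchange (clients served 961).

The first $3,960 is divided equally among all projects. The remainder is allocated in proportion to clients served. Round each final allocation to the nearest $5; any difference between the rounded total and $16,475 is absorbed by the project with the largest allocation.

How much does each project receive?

Ashcroft Annex: $5,270 | Bellamy Reservoir: $1,545 | North Bridge: $5,175 | Garrison Interchange: $4,485

$3,960 shared equally gives $990 per project.
Remainder $12,515 by clients served (total 3,440): Ashcroft Annex 4,282.02 → $4,280; Bellamy Reservoir 552.99 → $555; North Bridge 4,183.79 → $4,185; Garrison Interchange 3,496.20 → $3,495.
Totals: Ashcroft Annex $990 + $4,280 = $5,270; Bellamy Reservoir $990 + $555 = $1,545; North Bridge $990 + $4,185 = $5,175; Garrison Interchange $990 + $3,495 = $4,485.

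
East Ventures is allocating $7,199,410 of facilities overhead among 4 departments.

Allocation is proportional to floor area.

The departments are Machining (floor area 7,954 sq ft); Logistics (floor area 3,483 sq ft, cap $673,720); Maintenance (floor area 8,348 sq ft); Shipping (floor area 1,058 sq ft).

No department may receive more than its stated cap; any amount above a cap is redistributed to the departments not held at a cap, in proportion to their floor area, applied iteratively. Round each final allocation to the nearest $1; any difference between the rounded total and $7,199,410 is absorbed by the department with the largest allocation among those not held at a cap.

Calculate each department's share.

Sum of floor area: 20,843.
Unconstrained shares: Machining 2,747,402.35; Logistics 1,203,067.94; Maintenance 2,883,494.44; Shipping 365,445.27.
Cap binds for Logistics ($673,720); remaining pool $6,525,690 reallocated over remaining floor area 17,360.
Shares after redistribution: Machining 2,989,938.84 → $2,989,939; Maintenance 3,138,044.94 → $3,138,045; Shipping 397,706.22 → $397,706.

Machining: $2,989,939; Logistics: $673,720; Maintenance: $3,138,045; Shipping: $397,706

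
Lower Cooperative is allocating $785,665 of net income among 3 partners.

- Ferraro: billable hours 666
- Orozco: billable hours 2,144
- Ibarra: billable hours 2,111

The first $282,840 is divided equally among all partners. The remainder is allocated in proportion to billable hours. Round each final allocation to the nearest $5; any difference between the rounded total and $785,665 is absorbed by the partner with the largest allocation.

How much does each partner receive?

Ferraro: $162,330; Orozco: $313,355; Ibarra: $309,980

Equal tier: $282,840 ÷ 3 = $94,280 apiece.
Remainder $502,825 by billable hours (total 4,921): Ferraro 68,051.50 → $68,050; Orozco 219,072.71 → $219,075; Ibarra 215,700.79 → $215,700.
Totals: Ferraro $94,280 + $68,050 = $162,330; Orozco $94,280 + $219,075 = $313,355; Ibarra $94,280 + $215,700 = $309,980.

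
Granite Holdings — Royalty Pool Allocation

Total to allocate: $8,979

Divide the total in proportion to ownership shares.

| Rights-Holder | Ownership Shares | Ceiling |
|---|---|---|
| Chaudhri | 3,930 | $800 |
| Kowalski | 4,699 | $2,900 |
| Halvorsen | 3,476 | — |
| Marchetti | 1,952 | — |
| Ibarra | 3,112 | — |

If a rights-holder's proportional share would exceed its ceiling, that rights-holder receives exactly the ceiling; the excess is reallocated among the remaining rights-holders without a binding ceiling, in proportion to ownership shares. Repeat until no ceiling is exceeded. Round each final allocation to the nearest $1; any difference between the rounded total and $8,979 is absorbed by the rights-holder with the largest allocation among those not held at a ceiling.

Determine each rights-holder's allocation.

Chaudhri: $800 · Kowalski: $2,900 · Halvorsen: $2,148 · Marchetti: $1,207 · Ibarra: $1,924

Ownership shares total: 17,169.
Proportional shares (ignoring caps): Chaudhri 2,055.30; Kowalski 2,457.47; Halvorsen 1,817.87; Marchetti 1,020.85; Ibarra 1,627.51.
Capped: Chaudhri ($800); remaining pool $8,179 reallocated over remaining ownership shares 13,239.
Capped: Kowalski ($2,900); remaining pool $5,279 reallocated over remaining ownership shares 8,540.
Redistributed shares: Halvorsen 2,148.69 → $2,149; Marchetti 1,206.63 → $1,207; Ibarra 1,923.68 → $1,924.
Rounding difference −$1 applied to Halvorsen → $2,148.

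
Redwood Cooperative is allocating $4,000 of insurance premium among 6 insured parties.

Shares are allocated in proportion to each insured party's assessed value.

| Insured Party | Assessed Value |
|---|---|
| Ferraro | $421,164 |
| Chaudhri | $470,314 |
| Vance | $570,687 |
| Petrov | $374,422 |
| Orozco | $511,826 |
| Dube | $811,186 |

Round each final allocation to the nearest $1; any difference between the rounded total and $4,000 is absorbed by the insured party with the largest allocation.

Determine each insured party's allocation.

Ferraro: $533 | Chaudhri: $595 | Vance: $722 | Petrov: $474 | Orozco: $648 | Dube: $1,028

Assessed value total: 3,159,599.
Unrounded shares: Ferraro 421,164/3,159,599 × $4,000 = 533.19; Chaudhri 470,314/3,159,599 × $4,000 = 595.41; Vance 570,687/3,159,599 × $4,000 = 722.48; Petrov 374,422/3,159,599 × $4,000 = 474.01; Orozco 511,826/3,159,599 × $4,000 = 647.96; Dube 811,186/3,159,599 × $4,000 = 1,026.95.
At nearest $1: Ferraro $533; Chaudhri $595; Vance $722; Petrov $474; Orozco $648; Dube $1,027. Sum = $3,999.
Difference $4,000 − $3,999 = +$1 applied to largest allocation (Dube): Dube becomes $1,028.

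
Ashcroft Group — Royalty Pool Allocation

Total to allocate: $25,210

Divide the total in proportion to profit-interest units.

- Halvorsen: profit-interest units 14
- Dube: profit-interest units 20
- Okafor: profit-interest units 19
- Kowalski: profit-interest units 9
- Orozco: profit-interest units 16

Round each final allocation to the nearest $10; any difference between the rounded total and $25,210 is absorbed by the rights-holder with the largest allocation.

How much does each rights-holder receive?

Halvorsen: $4,520 | Dube: $6,470 | Okafor: $6,140 | Kowalski: $2,910 | Orozco: $5,170

Combined profit-interest units = 78.
Raw shares: Halvorsen 14/78 × $25,210 = 4,524.87; Dube 20/78 × $25,210 = 6,464.10; Okafor 19/78 × $25,210 = 6,140.90; Kowalski 9/78 × $25,210 = 2,908.85; Orozco 16/78 × $25,210 = 5,171.28.
At nearest $10: Halvorsen $4,520; Dube $6,460; Okafor $6,140; Kowalski $2,910; Orozco $5,170. Sum = $25,200.
Difference $25,210 − $25,200 = +$10 applied to largest allocation (Dube): Dube becomes $6,470.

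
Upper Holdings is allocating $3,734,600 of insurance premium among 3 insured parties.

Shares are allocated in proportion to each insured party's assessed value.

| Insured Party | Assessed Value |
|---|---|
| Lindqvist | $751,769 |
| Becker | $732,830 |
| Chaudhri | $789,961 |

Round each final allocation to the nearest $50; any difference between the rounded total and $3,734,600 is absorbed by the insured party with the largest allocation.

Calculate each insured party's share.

Lindqvist: $1,234,350 | Becker: $1,203,250 | Chaudhri: $1,297,000

Assessed value total: 2,274,560.
Proportional shares: Lindqvist 751,769/2,274,560 × $3,734,600 = 1,234,329.50; Becker 732,830/2,274,560 × $3,734,600 = 1,203,233.56; Chaudhri 789,961/2,274,560 × $3,734,600 = 1,297,036.94.
Rounded to nearest $50: Lindqvist $1,234,350; Becker $1,203,250; Chaudhri $1,297,050. Sum = $3,734,650.
Difference $3,734,600 − $3,734,650 = −$50 applied to largest allocation (Chaudhri): Chaudhri becomes $1,297,000.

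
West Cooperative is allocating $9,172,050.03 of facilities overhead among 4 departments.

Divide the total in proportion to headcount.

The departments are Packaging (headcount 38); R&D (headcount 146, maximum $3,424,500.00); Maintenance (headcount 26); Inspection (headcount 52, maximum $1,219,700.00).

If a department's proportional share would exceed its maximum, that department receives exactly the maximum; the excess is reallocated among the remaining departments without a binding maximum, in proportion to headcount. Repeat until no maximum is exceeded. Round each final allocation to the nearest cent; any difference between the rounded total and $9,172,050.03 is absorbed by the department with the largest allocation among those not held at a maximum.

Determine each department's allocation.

Packaging: $2,688,410.96 | R&D: $3,424,500.00 | Maintenance: $1,839,439.07 | Inspection: $1,219,700.00

Headcount total: 262.
Pro-rata shares before constraints: Packaging 1,330,297.3326; R&D 5,111,142.3831; Maintenance 910,203.4381; Inspection 1,820,406.8762.
Cap binds for R&D ($3,424,500.00), Inspection ($1,219,700.00); residual $4,527,850.03 reallocated over remaining headcount 64.
Redistributed shares: Packaging 2,688,410.9553 → $2,688,410.96; Maintenance 1,839,439.0747 → $1,839,439.07.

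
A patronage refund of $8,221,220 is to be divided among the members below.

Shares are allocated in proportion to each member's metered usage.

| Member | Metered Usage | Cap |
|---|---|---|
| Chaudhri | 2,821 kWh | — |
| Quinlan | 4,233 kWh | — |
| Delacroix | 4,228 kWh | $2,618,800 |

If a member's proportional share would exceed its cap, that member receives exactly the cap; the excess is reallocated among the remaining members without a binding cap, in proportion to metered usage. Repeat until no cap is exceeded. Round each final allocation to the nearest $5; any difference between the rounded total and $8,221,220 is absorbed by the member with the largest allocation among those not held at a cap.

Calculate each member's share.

Chaudhri: $2,240,490 | Quinlan: $3,361,930 | Delacroix: $2,618,800

Metered usage total: 11,282.
Pro-rata shares before constraints: Chaudhri 2,055,669.35; Quinlan 3,084,597.08; Delacroix 3,080,953.57.
Cap binds for Delacroix ($2,618,800); balance $5,602,420 reallocated over remaining metered usage 7,054.
Remaining shares: Chaudhri 2,240,491.47 → $2,240,490; Quinlan 3,361,928.53 → $3,361,930.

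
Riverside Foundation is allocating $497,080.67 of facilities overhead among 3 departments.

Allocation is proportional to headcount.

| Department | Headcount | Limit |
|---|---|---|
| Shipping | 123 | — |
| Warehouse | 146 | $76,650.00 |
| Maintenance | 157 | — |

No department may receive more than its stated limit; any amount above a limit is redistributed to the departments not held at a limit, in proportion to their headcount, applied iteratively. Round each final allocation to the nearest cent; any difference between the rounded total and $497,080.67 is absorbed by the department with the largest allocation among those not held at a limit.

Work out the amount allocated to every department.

Shipping: $184,689.19; Warehouse: $76,650.00; Maintenance: $235,741.48

Combined headcount = 426.
Proportional shares (ignoring caps): Shipping 143,523.2920; Warehouse 170,360.9808; Maintenance 183,196.3972.
Cap binds for Warehouse ($76,650.00); balance $420,430.67 reallocated over remaining headcount 280.
Shares after redistribution: Shipping 184,689.1872 → $184,689.19; Maintenance 235,741.4828 → $235,741.48.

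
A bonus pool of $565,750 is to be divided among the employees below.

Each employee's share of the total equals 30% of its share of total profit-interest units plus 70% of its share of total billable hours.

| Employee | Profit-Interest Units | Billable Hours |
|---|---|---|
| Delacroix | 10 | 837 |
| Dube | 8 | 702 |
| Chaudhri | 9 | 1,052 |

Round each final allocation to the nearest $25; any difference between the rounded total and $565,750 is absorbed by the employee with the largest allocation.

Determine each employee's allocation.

Delacroix: $190,800 | Dube: $157,575 | Chaudhri: $217,375

Profit-interest units total 27; billable hours total 2,591.
Blended shares (30% profit-interest units + 70% billable hours): Delacroix 0.3372; Dube 0.2785; Chaudhri 0.3842.
Proportional shares: Delacroix 190,793.54; Dube 157,587.06; Chaudhri 217,369.40.
Rounded to nearest $25: Delacroix $190,800; Dube $157,575; Chaudhri $217,375. Sum = $565,750.
Rounded total matches; no reconciliation needed.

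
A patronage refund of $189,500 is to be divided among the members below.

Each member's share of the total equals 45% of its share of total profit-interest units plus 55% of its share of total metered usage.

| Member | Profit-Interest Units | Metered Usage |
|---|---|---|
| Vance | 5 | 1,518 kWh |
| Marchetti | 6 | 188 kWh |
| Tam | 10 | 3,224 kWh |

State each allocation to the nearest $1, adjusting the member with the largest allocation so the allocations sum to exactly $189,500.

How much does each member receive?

Profit-interest units total 21; metered usage total 4,930.
Combined weights (45% profit-interest units + 55% metered usage): Vance 0.2765; Marchetti 0.1495; Tam 0.5740.
Pro-rata amounts: Vance 52,395.57; Marchetti 28,338.79; Tam 108,765.64.
After rounding ($1): Vance $52,396; Marchetti $28,339; Tam $108,766. Sum = $189,501.
Difference $189,500 − $189,501 = −$1 applied to largest allocation (Tam): Tam becomes $108,765.

Vance: $52,396 | Marchetti: $28,339 | Tam: $108,765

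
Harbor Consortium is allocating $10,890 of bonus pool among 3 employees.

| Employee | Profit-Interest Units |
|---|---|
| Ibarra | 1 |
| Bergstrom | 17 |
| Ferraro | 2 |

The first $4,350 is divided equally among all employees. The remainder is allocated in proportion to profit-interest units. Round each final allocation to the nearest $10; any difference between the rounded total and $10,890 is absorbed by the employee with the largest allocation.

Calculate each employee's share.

$4,350 shared equally gives $1,450 per employee.
Remainder $6,540 by profit-interest units (total 20): Ibarra 327.00 → $330; Bergstrom 5,559.00 → $5,560; Ferraro 654.00 → $650.
Totals: Ibarra $1,450 + $330 = $1,780; Bergstrom $1,450 + $5,560 = $7,010; Ferraro $1,450 + $650 = $2,100.

Ibarra: $1,780 · Bergstrom: $7,010 · Ferraro: $2,100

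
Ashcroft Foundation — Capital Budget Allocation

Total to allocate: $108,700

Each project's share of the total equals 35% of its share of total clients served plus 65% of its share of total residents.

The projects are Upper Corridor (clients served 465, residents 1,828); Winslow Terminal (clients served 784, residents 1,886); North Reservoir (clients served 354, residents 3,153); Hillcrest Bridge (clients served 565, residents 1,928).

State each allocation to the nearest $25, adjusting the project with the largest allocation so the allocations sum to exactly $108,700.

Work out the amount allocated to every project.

Clients served total 2,168; residents total 8,795.
Blended shares (35% clients served + 65% residents): Upper Corridor 0.2102; Winslow Terminal 0.2660; North Reservoir 0.2902; Hillcrest Bridge 0.2337.
Unrounded shares: Upper Corridor 22,845.34; Winslow Terminal 28,909.23; North Reservoir 31,541.90; Hillcrest Bridge 25,403.53.
At nearest $25: Upper Corridor $22,850; Winslow Terminal $28,900; North Reservoir $31,550; Hillcrest Bridge $25,400. Sum = $108,700.
Rounded total matches; no reconciliation needed.

Upper Corridor: $22,850 · Winslow Terminal: $28,900 · North Reservoir: $31,550 · Hillcrest Bridge: $25,400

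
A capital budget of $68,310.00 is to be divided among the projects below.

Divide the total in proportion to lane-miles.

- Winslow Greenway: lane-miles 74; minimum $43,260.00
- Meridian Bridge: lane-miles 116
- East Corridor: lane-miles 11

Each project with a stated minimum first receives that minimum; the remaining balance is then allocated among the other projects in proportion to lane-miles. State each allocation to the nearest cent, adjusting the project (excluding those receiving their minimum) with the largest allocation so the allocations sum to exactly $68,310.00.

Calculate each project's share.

Fund the minimums — Winslow Greenway $43,260.00. Residual $25,050.00.
Residual split over remaining lane-miles 127: Meridian Bridge 22,880.31496 → $22,880.31; East Corridor 2,169.68504 → $2,169.69.

Winslow Greenway: $43,260.00 · Meridian Bridge: $22,880.31 · East Corridor: $2,169.69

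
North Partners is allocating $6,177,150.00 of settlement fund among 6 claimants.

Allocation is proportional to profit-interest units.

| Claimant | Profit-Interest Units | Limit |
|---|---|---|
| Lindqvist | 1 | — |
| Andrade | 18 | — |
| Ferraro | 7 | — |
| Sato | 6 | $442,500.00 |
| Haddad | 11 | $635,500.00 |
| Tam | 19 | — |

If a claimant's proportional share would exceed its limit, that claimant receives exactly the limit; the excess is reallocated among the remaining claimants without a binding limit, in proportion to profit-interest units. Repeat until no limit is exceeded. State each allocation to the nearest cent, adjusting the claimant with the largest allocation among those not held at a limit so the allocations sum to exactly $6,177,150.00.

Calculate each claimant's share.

Profit-interest units total: 62.
Proportional shares (ignoring caps): Lindqvist 99,631.4516; Andrade 1,793,366.1290; Ferraro 697,420.1613; Sato 597,788.7097; Haddad 1,095,945.9677; Tam 1,892,997.5806.
Capped: Sato ($442,500.00), Haddad ($635,500.00); residual $5,099,150.00 reallocated over remaining profit-interest units 45.
Redistributed shares: Lindqvist 113,314.4444 → $113,314.44; Andrade 2,039,660.0000 → $2,039,660.00; Ferraro 793,201.1111 → $793,201.11; Tam 2,152,974.4444 → $2,152,974.44.
Rounding difference +$0.01 applied to Tam → $2,152,974.45.

Lindqvist: $113,314.44 | Andrade: $2,039,660.00 | Ferraro: $793,201.11 | Sato: $442,500.00 | Haddad: $635,500.00 | Tam: $2,152,974.45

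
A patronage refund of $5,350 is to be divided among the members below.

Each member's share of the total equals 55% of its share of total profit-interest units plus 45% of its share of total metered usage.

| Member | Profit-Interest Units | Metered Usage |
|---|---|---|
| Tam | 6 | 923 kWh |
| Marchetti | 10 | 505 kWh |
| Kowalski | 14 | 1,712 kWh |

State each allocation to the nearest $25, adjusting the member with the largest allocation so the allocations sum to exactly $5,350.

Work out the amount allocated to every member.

Tam: $1,300 · Marchetti: $1,375 · Kowalski: $2,675

Profit-interest units total 30; metered usage total 3,140.
Composite weights (55% profit-interest units + 45% metered usage): Tam 0.2423; Marchetti 0.2557; Kowalski 0.5020.
Pro-rata amounts: Tam 1,296.18; Marchetti 1,368.03; Kowalski 2,685.79.
After rounding ($25): Tam $1,300; Marchetti $1,375; Kowalski $2,675. Sum = $5,350.
No rounding difference to absorb.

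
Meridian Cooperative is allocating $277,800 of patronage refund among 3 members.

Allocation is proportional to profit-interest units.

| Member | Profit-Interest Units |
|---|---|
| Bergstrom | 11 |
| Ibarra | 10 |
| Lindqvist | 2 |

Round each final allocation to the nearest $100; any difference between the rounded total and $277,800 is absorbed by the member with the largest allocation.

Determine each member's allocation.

Combined profit-interest units = 23.
Proportional shares: Bergstrom 11/23 × $277,800 = 132,860.87; Ibarra 10/23 × $277,800 = 120,782.61; Lindqvist 2/23 × $277,800 = 24,156.52.
After rounding ($100): Bergstrom $132,900; Ibarra $120,800; Lindqvist $24,200. Sum = $277,900.
Difference $277,800 − $277,900 = −$100 applied to largest allocation (Bergstrom): Bergstrom becomes $132,800.

Bergstrom: $132,800 · Ibarra: $120,800 · Lindqvist: $24,200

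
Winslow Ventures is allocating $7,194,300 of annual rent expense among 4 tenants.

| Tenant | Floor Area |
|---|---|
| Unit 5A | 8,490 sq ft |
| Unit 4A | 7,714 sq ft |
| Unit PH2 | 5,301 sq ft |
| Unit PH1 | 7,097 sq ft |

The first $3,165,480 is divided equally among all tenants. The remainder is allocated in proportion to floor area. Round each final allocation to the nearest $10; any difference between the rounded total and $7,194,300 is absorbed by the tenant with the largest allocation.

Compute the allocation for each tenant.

First tranche $3,165,480 split equally: $791,370 each.
Remainder $4,028,820 by floor area (total 28,602): Unit 5A 1,195,884.27 → $1,195,880; Unit 4A 1,086,578.47 → $1,086,580; Unit PH2 746,688.16 → $746,690; Unit PH1 999,669.10 → $999,670.
Totals: Unit 5A $791,370 + $1,195,880 = $1,987,250; Unit 4A $791,370 + $1,086,580 = $1,877,950; Unit PH2 $791,370 + $746,690 = $1,538,060; Unit PH1 $791,370 + $999,670 = $1,791,040.

Unit 5A: $1,987,250 | Unit 4A: $1,877,950 | Unit PH2: $1,538,060 | Unit PH1: $1,791,040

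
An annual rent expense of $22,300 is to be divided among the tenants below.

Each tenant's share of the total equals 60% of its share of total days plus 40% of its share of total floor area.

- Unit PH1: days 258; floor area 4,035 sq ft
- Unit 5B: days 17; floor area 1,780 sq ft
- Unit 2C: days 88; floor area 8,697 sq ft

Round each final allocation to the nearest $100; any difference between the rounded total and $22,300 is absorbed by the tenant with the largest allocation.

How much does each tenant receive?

Unit PH1: $12,000; Unit 5B: $1,700; Unit 2C: $8,600

Totals — days 363, floor area 14,512.
Blended shares (60% days + 40% floor area): Unit PH1 0.5377; Unit 5B 0.0772; Unit 2C 0.3852.
Raw shares: Unit PH1 11,989.92; Unit 5B 1,720.71; Unit 2C 8,589.37.
At nearest $100: Unit PH1 $12,000; Unit 5B $1,700; Unit 2C $8,600. Sum = $22,300.
Rounded total matches; no reconciliation needed.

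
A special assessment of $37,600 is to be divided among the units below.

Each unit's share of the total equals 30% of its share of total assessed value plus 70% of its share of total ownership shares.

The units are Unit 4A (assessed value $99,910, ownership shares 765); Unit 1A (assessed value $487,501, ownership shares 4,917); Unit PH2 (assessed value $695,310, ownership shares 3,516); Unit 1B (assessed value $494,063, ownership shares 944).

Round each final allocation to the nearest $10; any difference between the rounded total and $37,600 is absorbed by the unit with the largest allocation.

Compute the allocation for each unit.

Totals — assessed value 1,776,784, ownership shares 10,142.
Blended shares (30% assessed value + 70% ownership shares): Unit 4A 0.0697; Unit 1A 0.4217; Unit PH2 0.3601; Unit 1B 0.1486.
Raw shares: Unit 4A 2,619.57; Unit 1A 15,855.27; Unit PH2 13,538.75; Unit 1B 5,586.40.
Rounded to nearest $10: Unit 4A $2,620; Unit 1A $15,860; Unit PH2 $13,540; Unit 1B $5,590. Sum = $37,610.
Difference $37,600 − $37,610 = −$10 applied to largest allocation (Unit 1A): Unit 1A becomes $15,850.

Unit 4A: $2,620 | Unit 1A: $15,850 | Unit PH2: $13,540 | Unit 1B: $5,590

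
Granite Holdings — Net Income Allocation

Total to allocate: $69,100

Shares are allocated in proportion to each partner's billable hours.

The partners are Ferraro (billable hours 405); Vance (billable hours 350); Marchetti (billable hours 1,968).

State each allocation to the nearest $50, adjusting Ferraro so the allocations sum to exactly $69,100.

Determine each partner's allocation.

Combined billable hours = 2,723.
Pro-rata amounts: Ferraro 405/2,723 × $69,100 = 10,277.45; Vance 350/2,723 × $69,100 = 8,881.75; Marchetti 1,968/2,723 × $69,100 = 49,940.80.
At nearest $50: Ferraro $10,300; Vance $8,900; Marchetti $49,950. Sum = $69,150.
Difference $69,100 − $69,150 = −$50 applied to Ferraro: Ferraro becomes $10,250.

Ferraro: $10,250 · Vance: $8,900 · Marchetti: $49,950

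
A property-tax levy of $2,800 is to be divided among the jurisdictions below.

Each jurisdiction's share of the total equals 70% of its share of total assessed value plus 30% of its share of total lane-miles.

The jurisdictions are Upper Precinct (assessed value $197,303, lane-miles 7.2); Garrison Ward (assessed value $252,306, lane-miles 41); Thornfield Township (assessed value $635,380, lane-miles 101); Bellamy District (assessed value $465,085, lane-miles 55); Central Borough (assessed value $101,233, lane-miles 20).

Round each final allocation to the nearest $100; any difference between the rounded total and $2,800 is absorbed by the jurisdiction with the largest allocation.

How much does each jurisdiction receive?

Assessed value total 1,651,307; lane-miles total 224.2.
Combined weights (70% assessed value + 30% lane-miles): Upper Precinct 0.0933; Garrison Ward 0.1618; Thornfield Township 0.4045; Bellamy District 0.2707; Central Borough 0.0697.
Raw shares: Upper Precinct 261.16; Garrison Ward 453.08; Thornfield Township 1,132.57; Bellamy District 758.09; Central Borough 195.09.
After rounding ($100): Upper Precinct $300; Garrison Ward $500; Thornfield Township $1,100; Bellamy District $800; Central Borough $200. Sum = $2,900.
Difference $2,800 − $2,900 = −$100 applied to largest allocation (Thornfield Township): Thornfield Township becomes $1,000.

Upper Precinct: $300 · Garrison Ward: $500 · Thornfield Township: $1,000 · Bellamy District: $800 · Central Borough: $200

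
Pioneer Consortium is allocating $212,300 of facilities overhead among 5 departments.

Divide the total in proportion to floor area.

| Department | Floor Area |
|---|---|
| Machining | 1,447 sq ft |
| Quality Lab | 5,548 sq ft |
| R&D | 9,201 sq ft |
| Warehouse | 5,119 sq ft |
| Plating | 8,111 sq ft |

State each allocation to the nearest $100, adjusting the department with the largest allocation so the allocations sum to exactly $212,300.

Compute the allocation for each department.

Sum of floor area: 29,426.
Pro-rata amounts: Machining 1,447/29,426 × $212,300 = 10,439.68; Quality Lab 5,548/29,426 × $212,300 = 40,027.20; R&D 9,201/29,426 × $212,300 = 66,382.53; Warehouse 5,119/29,426 × $212,300 = 36,932.09; Plating 8,111/29,426 × $212,300 = 58,518.50.
At nearest $100: Machining $10,400; Quality Lab $40,000; R&D $66,400; Warehouse $36,900; Plating $58,500. Sum = $212,200.
Difference $212,300 − $212,200 = +$100 applied to largest allocation (R&D): R&D becomes $66,500.

Machining: $10,400 · Quality Lab: $40,000 · R&D: $66,500 · Warehouse: $36,900 · Plating: $58,500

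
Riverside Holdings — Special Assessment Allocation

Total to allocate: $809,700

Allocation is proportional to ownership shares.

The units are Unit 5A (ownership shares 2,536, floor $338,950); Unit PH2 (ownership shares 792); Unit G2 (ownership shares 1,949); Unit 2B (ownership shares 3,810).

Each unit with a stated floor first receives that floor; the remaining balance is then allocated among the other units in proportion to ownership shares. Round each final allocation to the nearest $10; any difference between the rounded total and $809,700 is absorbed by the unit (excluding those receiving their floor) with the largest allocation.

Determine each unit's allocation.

Unit 5A: $338,950; Unit PH2: $56,910; Unit G2: $140,050; Unit 2B: $273,790

Guaranteed amounts: Unit 5A $338,950. Remaining pool $470,750.
Remaining pool split over remaining ownership shares 6,551: Unit PH2 56,912.53 → $56,910; Unit G2 140,053.69 → $140,050; Unit 2B 273,783.77 → $273,780.
Rounding difference +$10 applied to Unit 2B → $273,790.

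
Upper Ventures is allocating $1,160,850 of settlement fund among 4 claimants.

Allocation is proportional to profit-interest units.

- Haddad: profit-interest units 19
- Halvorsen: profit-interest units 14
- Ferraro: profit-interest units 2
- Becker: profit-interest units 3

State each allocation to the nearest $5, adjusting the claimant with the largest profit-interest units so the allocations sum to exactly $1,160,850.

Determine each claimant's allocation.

Haddad: $580,430 · Halvorsen: $427,680 · Ferraro: $61,095 · Becker: $91,645

Profit-interest units total: 38.
Proportional shares: Haddad 19/38 × $1,160,850 = 580,425.00; Halvorsen 14/38 × $1,160,850 = 427,681.58; Ferraro 2/38 × $1,160,850 = 61,097.37; Becker 3/38 × $1,160,850 = 91,646.05.
After rounding ($5): Haddad $580,425; Halvorsen $427,680; Ferraro $61,095; Becker $91,645. Sum = $1,160,845.
Difference $1,160,850 − $1,160,845 = +$5 applied to largest profit-interest units (Haddad): Haddad becomes $580,430.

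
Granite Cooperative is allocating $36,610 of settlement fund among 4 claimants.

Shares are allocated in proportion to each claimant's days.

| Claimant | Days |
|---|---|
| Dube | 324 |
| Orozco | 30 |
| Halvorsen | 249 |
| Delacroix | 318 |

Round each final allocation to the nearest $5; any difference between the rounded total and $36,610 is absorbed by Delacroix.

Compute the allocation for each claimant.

Days total: 921.
Unrounded shares: Dube 324/921 × $36,610 = 12,879.09; Orozco 30/921 × $36,610 = 1,192.51; Halvorsen 249/921 × $36,610 = 9,897.82; Delacroix 318/921 × $36,610 = 12,640.59.
At nearest $5: Dube $12,880; Orozco $1,195; Halvorsen $9,900; Delacroix $12,640. Sum = $36,615.
Difference $36,610 − $36,615 = −$5 applied to Delacroix: Delacroix becomes $12,635.

Dube: $12,880 · Orozco: $1,195 · Halvorsen: $9,900 · Delacroix: $12,635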